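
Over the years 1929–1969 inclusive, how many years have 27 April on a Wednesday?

6

Track 27 April's weekday year by year (advancing +1, or +2 across a Feb 29):
  1929: Sat  1930: Sun (+1)  1931: Mon (+1)  1932: Wed (+2) ✓  1933: Thu (+1)
  1934: Fri (+1)  1935: Sat (+1)  1936: Mon (+2)  1937: Tue (+1)  1938: Wed (+1) ✓
  1939: Thu (+1)  1940: Sat (+2)  1941: Sun (+1)  1942: Mon (+1)  … (13 more years) …
  1956: Fri (+2)  1957: Sat (+1)  1958: Sun (+1)  1959: Mon (+1)  1960: Wed (+2) ✓
  1961: Thu (+1)  1962: Fri (+1)  1963: Sat (+1)  1964: Mon (+2)  1965: Tue (+1)
  1966: Wed (+1) ✓  1967: Thu (+1)  1968: Sat (+2)  1969: Sun (+1)
Wednesday years: 1932, 1938, 1949, 1955, 1960, 1966 — 6 in total.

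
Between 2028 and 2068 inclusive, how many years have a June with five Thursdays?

12

June has 30 days; it has five Thursdays when Thursday falls among the first (month-length − 28) days — i.e. when June 1 is one of Thursday/Wednesday.
June 1 by year: 2028:Thu✓ 2029:Fri 2030:Sat 2031:Sun 2032:Tue 2033:Wed✓ 2034:Thu✓ 2035:Fri 2036:Sun 2037:Mon 2038:Tue 2039:Wed✓ 2040:Fri 2041:Sat 2042:Sun …(11 more)… 2054:Mon 2055:Tue 2056:Thu✓ 2057:Fri 2058:Sat 2059:Sun 2060:Tue 2061:Wed✓ 2062:Thu✓ 2063:Fri 2064:Sun 2065:Mon 2066:Tue 2067:Wed✓ 2068:Fri
Years with five Thursdays: 2028, 2033, 2034, 2039, 2044, 2045, 2050, 2051, 2056, 2061, 2062, 2067 → 12.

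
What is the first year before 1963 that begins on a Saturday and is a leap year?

Jan 1 advances by 2 weekdays after a leap year and by 1 after a common year.
1963: Jan 1 is Tuesday.
1962: Monday
1961: Sunday
1960: Friday (leap)
1959: Thursday
1958: Wednesday
1957: Tuesday
1956: Sunday (leap)
1955: Saturday
1954: Friday
1953: Thursday
1952: Tuesday (leap)
1951: Monday
1950: Sunday
1949: Saturday
1948: Thursday (leap)
1947: Wednesday
1946: Tuesday
1945: Monday
1944: Saturday (leap)
1944 begins on a Saturday and is a leap year.

1944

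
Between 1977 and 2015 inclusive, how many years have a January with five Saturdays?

January has 31 days; it has five Saturdays when Saturday falls among the first (month-length − 28) days — i.e. when January 1 is one of Saturday/Friday/Thursday.
January 1 by year: 1977:Sat✓ 1978:Sun 1979:Mon 1980:Tue 1981:Thu✓ 1982:Fri✓ 1983:Sat✓ 1984:Sun 1985:Tue 1986:Wed 1987:Thu✓ 1988:Fri✓ 1989:Sun 1990:Mon 1991:Tue …(9 more)… 2001:Mon 2002:Tue 2003:Wed 2004:Thu✓ 2005:Sat✓ 2006:Sun 2007:Mon 2008:Tue 2009:Thu✓ 2010:Fri✓ 2011:Sat✓ 2012:Sun 2013:Tue 2014:Wed 2015:Thu✓
Years with five Saturdays: 1977, 1981, 1982, 1983, 1987, 1988, 1993, 1994, 1998, 1999, 2000, 2004, 2005, 2009, 2010, 2011, 2015 → 17.

17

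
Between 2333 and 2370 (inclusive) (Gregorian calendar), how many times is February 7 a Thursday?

Track February 7's weekday year by year (advancing +1, or +2 across a Feb 29):
  2333: Tue  2334: Wed (+1)  2335: Thu (+1) ✓  2336: Fri (+1)  2337: Sun (+2)
  2338: Mon (+1)  2339: Tue (+1)  2340: Wed (+1)  2341: Fri (+2)  2342: Sat (+1)
  2343: Sun (+1)  2344: Mon (+1)  2345: Wed (+2)  2346: Thu (+1) ✓  … (10 more years) …
  2357: Thu (+2) ✓  2358: Fri (+1)  2359: Sat (+1)  2360: Sun (+1)  2361: Tue (+2)
  2362: Wed (+1)  2363: Thu (+1) ✓  2364: Fri (+1)  2365: Sun (+2)  2366: Mon (+1)
  2367: Tue (+1)  2368: Wed (+1)  2369: Fri (+2)  2370: Sat (+1)
Thursday years: 2335, 2346, 2352, 2357, 2363 — 5 in total.

5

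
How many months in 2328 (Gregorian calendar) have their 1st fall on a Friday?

1

Check the 1st of each month of 2328: Jan 1: Sun, Feb 1: Wed, Mar 1: Thu, Apr 1: Sun, May 1: Tue, Jun 1: Fri, Jul 1: Sun, Aug 1: Wed, Sep 1: Sat, Oct 1: Mon, Nov 1: Thu, Dec 1: Sat.
Friday occurs in June — 1 month.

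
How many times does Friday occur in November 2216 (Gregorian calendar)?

November 2216 has 30 days and begins on Friday.
The first Friday is November 1.
Fridays fall on 1, 8, 15, 22, 29 — that's 5.

5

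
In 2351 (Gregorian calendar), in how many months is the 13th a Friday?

Check the 13th of each month of 2351: Jan 13: Sat, Feb 13: Tue, Mar 13: Tue, Apr 13: Fri, May 13: Sun, Jun 13: Wed, Jul 13: Fri, Aug 13: Mon, Sep 13: Thu, Oct 13: Sat, Nov 13: Tue, Dec 13: Thu.
Friday occurs in April, July — 2 months.

2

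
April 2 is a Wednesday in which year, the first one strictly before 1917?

1913

From one year to the next, a fixed date's weekday advances by 1, or by 2 when a Feb 29 lies between the two dates.
1917: April 2 is Monday.
1916: Sunday (−1)
1915: Friday (−2)
1914: Thursday (−1)
1913: Wednesday (−1)
April 2 falls on a Wednesday in 1913.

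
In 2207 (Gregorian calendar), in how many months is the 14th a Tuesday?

2

Check the 14th of each month of 2207: Jan 14: Wed, Feb 14: Sat, Mar 14: Sat, Apr 14: Tue, May 14: Thu, Jun 14: Sun, Jul 14: Tue, Aug 14: Fri, Sep 14: Mon, Oct 14: Wed, Nov 14: Sat, Dec 14: Mon.
Tuesday occurs in April, July — 2 months.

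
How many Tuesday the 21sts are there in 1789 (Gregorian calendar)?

Check the 21st of each month of 1789: Jan 21: Wed, Feb 21: Sat, Mar 21: Sat, Apr 21: Tue, May 21: Thu, Jun 21: Sun, Jul 21: Tue, Aug 21: Fri, Sep 21: Mon, Oct 21: Wed, Nov 21: Sat, Dec 21: Mon.
Tuesday occurs in April, July — 2 months.

2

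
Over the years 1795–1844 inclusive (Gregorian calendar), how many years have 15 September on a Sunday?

8

Track 15 September's weekday year by year (advancing +1, or +2 across a Feb 29):
  1795: Tue  1796: Thu (+2)  1797: Fri (+1)  1798: Sat (+1)  1799: Sun (+1) ✓
  1800: Mon (+1)  1801: Tue (+1)  1802: Wed (+1)  1803: Thu (+1)  1804: Sat (+2)
  1805: Sun (+1) ✓  1806: Mon (+1)  1807: Tue (+1)  1808: Thu (+2)  … (22 more years) …
  1831: Thu (+1)  1832: Sat (+2)  1833: Sun (+1) ✓  1834: Mon (+1)  1835: Tue (+1)
  1836: Thu (+2)  1837: Fri (+1)  1838: Sat (+1)  1839: Sun (+1) ✓  1840: Tue (+2)
  1841: Wed (+1)  1842: Thu (+1)  1843: Fri (+1)  1844: Sun (+2) ✓
Sunday years: 1799, 1805, 1811, 1816, 1822, 1833, 1839, 1844 — 8 in total.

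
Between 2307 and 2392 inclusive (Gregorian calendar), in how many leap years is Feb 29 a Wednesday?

Leap years in 2307–2392: 22 of them.
Feb 29 weekday advances by 5 (mod 7) from one leap year to the next four years later (or differs when a century non-leap intervenes).
Leap-day weekdays: 2308:Sat 2312:Thu 2316:Tue 2320:Sun 2324:Fri 2328:Wed✓ 2332:Mon 2336:Sat 2340:Thu 2344:Tue 2348:Sun 2352:Fri 2356:Wed✓ 2360:Mon 2364:Sat 2368:Thu 2372:Tue 2376:Sun 2380:Fri 2384:Wed✓ 2388:Mon 2392:Sat
Wednesday: 2328, 2356, 2384 → 3.

3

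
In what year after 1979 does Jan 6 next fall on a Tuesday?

1981

From one year to the next, a fixed date's weekday advances by 1, or by 2 when a Feb 29 lies between the two dates.
1979: January 6 is Saturday.
1980: Sunday (+1)
1981: Tuesday (+2)
Jan 6 falls on a Tuesday in 1981.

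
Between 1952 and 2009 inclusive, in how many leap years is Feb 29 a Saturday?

Leap years in 1952–2009: 15 of them.
Feb 29 weekday advances by 5 (mod 7) from one leap year to the next four years later (or differs when a century non-leap intervenes).
Leap-day weekdays: 1952:Fri 1956:Wed 1960:Mon 1964:Sat✓ 1968:Thu 1972:Tue 1976:Sun 1980:Fri 1984:Wed 1988:Mon 1992:Sat✓ 1996:Thu 2000:Tue 2004:Sun 2008:Fri
Saturday: 1964, 1992 → 2.

2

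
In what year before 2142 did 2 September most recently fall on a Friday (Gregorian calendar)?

From one year to the next, a fixed date's weekday advances by 1, or by 2 when a Feb 29 lies between the two dates.
2142: September 2 is Sunday.
2141: Saturday (−1)
2140: Friday (−1)
2 September falls on a Friday in 2140.

2140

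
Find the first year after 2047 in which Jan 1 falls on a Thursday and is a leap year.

Jan 1 advances by 2 weekdays after a leap year and by 1 after a common year.
2047: Jan 1 is Tuesday.
2048: Wednesday (leap)
2049: Friday
2050: Saturday
2051: Sunday
2052: Monday (leap)
2053: Wednesday
2054: Thursday
2055: Friday
2056: Saturday (leap)
2057: Monday
2058: Tuesday
2059: Wednesday
2060: Thursday (leap)
2060 begins on a Thursday and is a leap year.

2060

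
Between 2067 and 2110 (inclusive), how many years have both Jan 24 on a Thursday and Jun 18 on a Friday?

0

Check each year's weekday for Jan 24 and Jun 18:
  2067: Mon/Sat  2068: Tue/Mon  2069: Thu/Tue  2070: Fri/Wed  2071: Sat/Thu  2072: Sun/Sat  2073: Tue/Sun  2074: Wed/Mon  2075: Thu/Tue  2076: Fri/Thu  2077: Sun/Fri  2078: Mon/Sat  2079: Tue/Sun  2080: Wed/Tue  …(16 more)…  2097: Thu/Tue  2098: Fri/Wed  2099: Sat/Thu  2100: Sun/Fri  2101: Mon/Sat  2102: Tue/Sun  2103: Wed/Mon  2104: Thu/Wed  2105: Sat/Thu  2106: Sun/Fri  2107: Mon/Sat  2108: Tue/Mon  2109: Thu/Tue  2110: Fri/Wed
Both conditions hold in: no year — 0.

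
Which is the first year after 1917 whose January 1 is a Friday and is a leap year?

1932

Jan 1 advances by 2 weekdays after a leap year and by 1 after a common year.
1917: Jan 1 is Monday.
1918: Tuesday
1919: Wednesday
1920: Thursday (leap)
1921: Saturday
1922: Sunday
1923: Monday
1924: Tuesday (leap)
1925: Thursday
1926: Friday
1927: Saturday
1928: Sunday (leap)
1929: Tuesday
1930: Wednesday
1931: Thursday
1932: Friday (leap)
1932 begins on a Friday and is a leap year.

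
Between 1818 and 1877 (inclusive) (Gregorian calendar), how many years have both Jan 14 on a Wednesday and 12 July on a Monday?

2

Check each year's weekday for Jan 14 and 12 July:
  1818: Wed/Sun  1819: Thu/Mon  1820: Fri/Wed  1821: Sun/Thu  1822: Mon/Fri  1823: Tue/Sat  1824: Wed/Mon ✓  1825: Fri/Tue  1826: Sat/Wed  1827: Sun/Thu  1828: Mon/Sat  1829: Wed/Sun  1830: Thu/Mon  1831: Fri/Tue  …(32 more)…  1864: Thu/Tue  1865: Sat/Wed  1866: Sun/Thu  1867: Mon/Fri  1868: Tue/Sun  1869: Thu/Mon  1870: Fri/Tue  1871: Sat/Wed  1872: Sun/Fri  1873: Tue/Sat  1874: Wed/Sun  1875: Thu/Mon  1876: Fri/Wed  1877: Sun/Thu
Both conditions hold in: 1824, 1852 — 2.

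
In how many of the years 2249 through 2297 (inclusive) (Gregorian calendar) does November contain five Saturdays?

14

November has 30 days; it has five Saturdays when Saturday falls among the first (month-length − 28) days — i.e. when November 1 is one of Saturday/Friday.
November 1 by year: 2249:Thu 2250:Fri✓ 2251:Sat✓ 2252:Mon 2253:Tue 2254:Wed 2255:Thu 2256:Sat✓ 2257:Sun 2258:Mon 2259:Tue 2260:Thu 2261:Fri✓ 2262:Sat✓ 2263:Sun …(19 more)… 2283:Thu 2284:Sat✓ 2285:Sun 2286:Mon 2287:Tue 2288:Thu 2289:Fri✓ 2290:Sat✓ 2291:Sun 2292:Tue 2293:Wed 2294:Thu 2295:Fri✓ 2296:Sun 2297:Mon
Years with five Saturdays: 2250, 2251, 2256, 2261, 2262, 2267, 2272, 2273, 2278, 2279, 2284, 2289, 2290, 2295 → 14.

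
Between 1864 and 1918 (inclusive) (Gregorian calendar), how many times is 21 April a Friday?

9

Track 21 April's weekday year by year (advancing +1, or +2 across a Feb 29):
  1864: Thu  1865: Fri (+1) ✓  1866: Sat (+1)  1867: Sun (+1)  1868: Tue (+2)
  1869: Wed (+1)  1870: Thu (+1)  1871: Fri (+1) ✓  1872: Sun (+2)  1873: Mon (+1)
  1874: Tue (+1)  1875: Wed (+1)  1876: Fri (+2) ✓  1877: Sat (+1)  … (27 more years) …
  1905: Fri (+1) ✓  1906: Sat (+1)  1907: Sun (+1)  1908: Tue (+2)  1909: Wed (+1)
  1910: Thu (+1)  1911: Fri (+1) ✓  1912: Sun (+2)  1913: Mon (+1)  1914: Tue (+1)
  1915: Wed (+1)  1916: Fri (+2) ✓  1917: Sat (+1)  1918: Sun (+1)
Friday years: 1865, 1871, 1876, 1882, 1893, 1899, 1905, 1911, 1916 — 9 in total.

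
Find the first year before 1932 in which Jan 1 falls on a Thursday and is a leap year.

1920

Jan 1 advances by 2 weekdays after a leap year and by 1 after a common year.
1932: Jan 1 is Friday (leap).
1931: Thursday
1930: Wednesday
1929: Tuesday
1928: Sunday (leap)
1927: Saturday
1926: Friday
1925: Thursday
1924: Tuesday (leap)
1923: Monday
1922: Sunday
1921: Saturday
1920: Thursday (leap)
1920 begins on a Thursday and is a leap year.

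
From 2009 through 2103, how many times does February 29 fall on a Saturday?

3

Leap years in 2009–2103: 22 of them.
Feb 29 weekday advances by 5 (mod 7) from one leap year to the next four years later (or differs when a century non-leap intervenes).
Leap-day weekdays: 2012:Wed 2016:Mon 2020:Sat✓ 2024:Thu 2028:Tue 2032:Sun 2036:Fri 2040:Wed 2044:Mon 2048:Sat✓ 2052:Thu 2056:Tue 2060:Sun 2064:Fri 2068:Wed 2072:Mon 2076:Sat✓ 2080:Thu 2084:Tue 2088:Sun 2092:Fri 2096:Wed
Saturday: 2020, 2048, 2076 → 3.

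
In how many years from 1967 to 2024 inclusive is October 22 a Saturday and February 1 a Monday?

2

Check each year's weekday for October 22 and February 1:
  1967: Sun/Wed  1968: Tue/Thu  1969: Wed/Sat  1970: Thu/Sun  1971: Fri/Mon  1972: Sun/Tue  1973: Mon/Thu  1974: Tue/Fri  1975: Wed/Sat  1976: Fri/Sun  1977: Sat/Tue  1978: Sun/Wed  1979: Mon/Thu  1980: Wed/Fri  …(30 more)…  2011: Sat/Tue  2012: Mon/Wed  2013: Tue/Fri  2014: Wed/Sat  2015: Thu/Sun  2016: Sat/Mon ✓  2017: Sun/Wed  2018: Mon/Thu  2019: Tue/Fri  2020: Thu/Sat  2021: Fri/Mon  2022: Sat/Tue  2023: Sun/Wed  2024: Tue/Thu
Both conditions hold in: 1988, 2016 — 2.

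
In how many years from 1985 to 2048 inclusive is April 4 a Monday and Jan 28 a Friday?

Check each year's weekday for April 4 and Jan 28:
  1985: Thu/Mon  1986: Fri/Tue  1987: Sat/Wed  1988: Mon/Thu  1989: Tue/Sat  1990: Wed/Sun  1991: Thu/Mon  1992: Sat/Tue  1993: Sun/Thu  1994: Mon/Fri ✓  1995: Tue/Sat  1996: Thu/Sun  1997: Fri/Tue  1998: Sat/Wed  …(36 more)…  2035: Wed/Sun  2036: Fri/Mon  2037: Sat/Wed  2038: Sun/Thu  2039: Mon/Fri ✓  2040: Wed/Sat  2041: Thu/Mon  2042: Fri/Tue  2043: Sat/Wed  2044: Mon/Thu  2045: Tue/Sat  2046: Wed/Sun  2047: Thu/Mon  2048: Sat/Tue
Both conditions hold in: 1994, 2005, 2011, 2022, 2033, 2039 — 6.

6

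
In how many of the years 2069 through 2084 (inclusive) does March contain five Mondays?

7

March has 31 days; it has five Mondays when Monday falls among the first (month-length − 28) days — i.e. when March 1 is one of Monday/Sunday/Saturday.
March 1 by year: 2069:Fri 2070:Sat✓ 2071:Sun✓ 2072:Tue 2073:Wed 2074:Thu 2075:Fri 2076:Sun✓ 2077:Mon✓ 2078:Tue 2079:Wed 2080:Fri 2081:Sat✓ 2082:Sun✓ 2083:Mon✓ 2084:Wed
Years with five Mondays: 2070, 2071, 2076, 2077, 2081, 2082, 2083 → 7.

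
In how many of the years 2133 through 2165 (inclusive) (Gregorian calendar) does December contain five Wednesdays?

14

December has 31 days; it has five Wednesdays when Wednesday falls among the first (month-length − 28) days — i.e. when December 1 is one of Wednesday/Tuesday/Monday.
December 1 by year: 2133:Tue✓ 2134:Wed✓ 2135:Thu 2136:Sat 2137:Sun 2138:Mon✓ 2139:Tue✓ 2140:Thu 2141:Fri 2142:Sat 2143:Sun 2144:Tue✓ 2145:Wed✓ 2146:Thu 2147:Fri …(3 more)… 2151:Wed✓ 2152:Fri 2153:Sat 2154:Sun 2155:Mon✓ 2156:Wed✓ 2157:Thu 2158:Fri 2159:Sat 2160:Mon✓ 2161:Tue✓ 2162:Wed✓ 2163:Thu 2164:Sat 2165:Sun
Years with five Wednesdays: 2133, 2134, 2138, 2139, 2144, 2145, 2149, 2150, 2151, 2155, 2156, 2160, 2161, 2162 → 14.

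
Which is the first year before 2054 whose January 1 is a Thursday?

Jan 1 advances by 2 weekdays after a leap year and by 1 after a common year.
2054: Jan 1 is Thursday.
2053: Wednesday
2052: Monday (leap)
2051: Sunday
2050: Saturday
2049: Friday
2048: Wednesday (leap)
2047: Tuesday
2046: Monday
2045: Sunday
2044: Friday (leap)
2043: Thursday
2043 begins on a Thursday

2043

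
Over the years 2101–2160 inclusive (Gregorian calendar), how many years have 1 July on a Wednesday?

8

Track 1 July's weekday year by year (advancing +1, or +2 across a Feb 29):
  2101: Fri  2102: Sat (+1)  2103: Sun (+1)  2104: Tue (+2)  2105: Wed (+1) ✓
  2106: Thu (+1)  2107: Fri (+1)  2108: Sun (+2)  2109: Mon (+1)  2110: Tue (+1)
  2111: Wed (+1) ✓  2112: Fri (+2)  2113: Sat (+1)  2114: Sun (+1)  … (32 more years) …
  2147: Sat (+1)  2148: Mon (+2)  2149: Tue (+1)  2150: Wed (+1) ✓  2151: Thu (+1)
  2152: Sat (+2)  2153: Sun (+1)  2154: Mon (+1)  2155: Tue (+1)  2156: Thu (+2)
  2157: Fri (+1)  2158: Sat (+1)  2159: Sun (+1)  2160: Tue (+2)
Wednesday years: 2105, 2111, 2116, 2122, 2133, 2139, 2144, 2150 — 8 in total.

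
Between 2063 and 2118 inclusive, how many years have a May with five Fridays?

May has 31 days; it has five Fridays when Friday falls among the first (month-length − 28) days — i.e. when May 1 is one of Friday/Thursday/Wednesday.
May 1 by year: 2063:Tue 2064:Thu✓ 2065:Fri✓ 2066:Sat 2067:Sun 2068:Tue 2069:Wed✓ 2070:Thu✓ 2071:Fri✓ 2072:Sun 2073:Mon 2074:Tue 2075:Wed✓ 2076:Fri✓ 2077:Sat …(26 more)… 2104:Thu✓ 2105:Fri✓ 2106:Sat 2107:Sun 2108:Tue 2109:Wed✓ 2110:Thu✓ 2111:Fri✓ 2112:Sun 2113:Mon 2114:Tue 2115:Wed✓ 2116:Fri✓ 2117:Sat 2118:Sun
Years with five Fridays: 2064, 2065, 2069, 2070, 2071, 2075, 2076, 2080, 2081, 2082, 2086, 2087, 2092, 2093, 2097, 2098, 2099, 2104, 2105, 2109, 2110, 2111, 2115, 2116 → 24.

24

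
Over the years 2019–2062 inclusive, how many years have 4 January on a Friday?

Track 4 January's weekday year by year (advancing +1, or +2 across a Feb 29):
  2019: Fri ✓  2020: Sat (+1)  2021: Mon (+2)  2022: Tue (+1)  2023: Wed (+1)
  2024: Thu (+1)  2025: Sat (+2)  2026: Sun (+1)  2027: Mon (+1)  2028: Tue (+1)
  2029: Thu (+2)  2030: Fri (+1) ✓  2031: Sat (+1)  2032: Sun (+1)  … (16 more years) …
  2049: Mon (+2)  2050: Tue (+1)  2051: Wed (+1)  2052: Thu (+1)  2053: Sat (+2)
  2054: Sun (+1)  2055: Mon (+1)  2056: Tue (+1)  2057: Thu (+2)  2058: Fri (+1) ✓
  2059: Sat (+1)  2060: Sun (+1)  2061: Tue (+2)  2062: Wed (+1)
Friday years: 2019, 2030, 2036, 2041, 2047, 2058 — 6 in total.

6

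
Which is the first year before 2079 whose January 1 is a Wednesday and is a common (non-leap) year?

Jan 1 advances by 2 weekdays after a leap year and by 1 after a common year.
2079: Jan 1 is Sunday.
2078: Saturday
2077: Friday
2076: Wednesday (leap)
2075: Tuesday
2074: Monday
2073: Sunday
2072: Friday (leap)
2071: Thursday
2070: Wednesday
2070 begins on a Wednesday and is a common year.

2070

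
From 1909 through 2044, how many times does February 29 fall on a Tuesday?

5

Leap years in 1909–2044: 34 of them.
Feb 29 weekday advances by 5 (mod 7) from one leap year to the next four years later (or differs when a century non-leap intervenes).
Leap-day weekdays: 1912:Thu 1916:Tue✓ 1920:Sun 1924:Fri 1928:Wed 1932:Mon 1936:Sat 1940:Thu 1944:Tue✓ 1948:Sun 1952:Fri 1956:Wed 1960:Mon …(8 more)… 1996:Thu 2000:Tue✓ 2004:Sun 2008:Fri 2012:Wed 2016:Mon 2020:Sat 2024:Thu 2028:Tue✓ 2032:Sun 2036:Fri 2040:Wed 2044:Mon
Tuesday: 1916, 1944, 1972, 2000, 2028 → 5.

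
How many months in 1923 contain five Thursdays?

4

A month of length L has five Thursdays iff its first Thursday is on day ≤ L−28 (so day 1–3 in a 31-day month, 1–2 in a 30-day month, day 1 in a leap February).
Checking each month of 1923: Jan starts Mon (31d); Feb starts Thu (28d); Mar starts Thu (31d) ✓; Apr starts Sun (30d); May starts Tue (31d) ✓; Jun starts Fri (30d); Jul starts Sun (31d); Aug starts Wed (31d) ✓; Sep starts Sat (30d); Oct starts Mon (31d); Nov starts Thu (30d) ✓; Dec starts Sat (31d).
Five-Thursday months: March, May, August, November → 4.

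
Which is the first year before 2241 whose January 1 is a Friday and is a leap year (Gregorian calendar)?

Jan 1 advances by 2 weekdays after a leap year and by 1 after a common year.
2241: Jan 1 is Friday.
2240: Wednesday (leap)
2239: Tuesday
2238: Monday
2237: Sunday
2236: Friday (leap)
2236 begins on a Friday and is a leap year.

2236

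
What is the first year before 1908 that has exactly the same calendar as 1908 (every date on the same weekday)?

Two years share a calendar iff Jan 1 falls on the same weekday and both are leap or both are common. 1908: Jan 1 is Wednesday, leap year.
1907: Jan 1 Tuesday, common
1906: Jan 1 Monday, common
1905: Jan 1 Sunday, common
1904: Jan 1 Friday, leap
1903: Jan 1 Thursday, common
1902: Jan 1 Wednesday, common
1901: Jan 1 Tuesday, common
1900: Jan 1 Monday, common
1899: Jan 1 Sunday, common
1898: Jan 1 Saturday, common
1897: Jan 1 Friday, common
1896: Jan 1 Wednesday, leap
1896 matches on both conditions.

1896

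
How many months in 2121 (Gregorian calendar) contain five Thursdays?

A month of length L has five Thursdays iff its first Thursday is on day ≤ L−28 (so day 1–3 in a 31-day month, 1–2 in a 30-day month, day 1 in a leap February).
Checking each month of 2121: Jan starts Wed (31d) ✓; Feb starts Sat (28d); Mar starts Sat (31d); Apr starts Tue (30d); May starts Thu (31d) ✓; Jun starts Sun (30d); Jul starts Tue (31d) ✓; Aug starts Fri (31d); Sep starts Mon (30d); Oct starts Wed (31d) ✓; Nov starts Sat (30d); Dec starts Mon (31d).
Five-Thursday months: January, May, July, October → 4.

4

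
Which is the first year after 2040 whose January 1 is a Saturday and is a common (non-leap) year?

2050

Jan 1 advances by 2 weekdays after a leap year and by 1 after a common year.
2040: Jan 1 is Sunday (leap).
2041: Tuesday
2042: Wednesday
2043: Thursday
2044: Friday (leap)
2045: Sunday
2046: Monday
2047: Tuesday
2048: Wednesday (leap)
2049: Friday
2050: Saturday
2050 begins on a Saturday and is a common year.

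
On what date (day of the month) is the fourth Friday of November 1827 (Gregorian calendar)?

23

November 1, 1827 is a Thursday, so the first Friday is the 2nd.
The fourth Friday is 2 + 21 = 23.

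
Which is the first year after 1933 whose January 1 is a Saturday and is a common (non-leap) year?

1938

Jan 1 advances by 2 weekdays after a leap year and by 1 after a common year.
1933: Jan 1 is Sunday.
1934: Monday
1935: Tuesday
1936: Wednesday (leap)
1937: Friday
1938: Saturday
1938 begins on a Saturday and is a common year.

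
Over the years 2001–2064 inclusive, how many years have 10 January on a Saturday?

9

Track 10 January's weekday year by year (advancing +1, or +2 across a Feb 29):
  2001: Wed  2002: Thu (+1)  2003: Fri (+1)  2004: Sat (+1) ✓  2005: Mon (+2)
  2006: Tue (+1)  2007: Wed (+1)  2008: Thu (+1)  2009: Sat (+2) ✓  2010: Sun (+1)
  2011: Mon (+1)  2012: Tue (+1)  2013: Thu (+2)  2014: Fri (+1)  … (36 more years) …
  2051: Tue (+1)  2052: Wed (+1)  2053: Fri (+2)  2054: Sat (+1) ✓  2055: Sun (+1)
  2056: Mon (+1)  2057: Wed (+2)  2058: Thu (+1)  2059: Fri (+1)  2060: Sat (+1) ✓
  2061: Mon (+2)  2062: Tue (+1)  2063: Wed (+1)  2064: Thu (+1)
Saturday years: 2004, 2009, 2015, 2026, 2032, 2037, 2043, 2054, 2060 — 9 in total.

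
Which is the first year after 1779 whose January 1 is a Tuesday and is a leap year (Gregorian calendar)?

1788

Jan 1 advances by 2 weekdays after a leap year and by 1 after a common year.
1779: Jan 1 is Friday.
1780: Saturday (leap)
1781: Monday
1782: Tuesday
1783: Wednesday
1784: Thursday (leap)
1785: Saturday
1786: Sunday
1787: Monday
1788: Tuesday (leap)
1788 begins on a Tuesday and is a leap year.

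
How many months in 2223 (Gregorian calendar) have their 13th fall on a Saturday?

Check the 13th of each month of 2223: Jan 13: Mon, Feb 13: Thu, Mar 13: Thu, Apr 13: Sun, May 13: Tue, Jun 13: Fri, Jul 13: Sun, Aug 13: Wed, Sep 13: Sat, Oct 13: Mon, Nov 13: Thu, Dec 13: Sat.
Saturday occurs in September, December — 2 months.

2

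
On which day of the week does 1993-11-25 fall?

Thursday

January 1, 1993 is a Friday.
November 25 is day 329 of the year, i.e. 328 days after Jan 1.
328 mod 7 = 6, so advance 6 weekdays from Friday: Thursday.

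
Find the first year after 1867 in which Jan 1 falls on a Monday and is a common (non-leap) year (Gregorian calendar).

Jan 1 advances by 2 weekdays after a leap year and by 1 after a common year.
1867: Jan 1 is Tuesday.
1868: Wednesday (leap)
1869: Friday
1870: Saturday
1871: Sunday
1872: Monday (leap)
1873: Wednesday
1874: Thursday
1875: Friday
1876: Saturday (leap)
1877: Monday
1877 begins on a Monday and is a common year.

1877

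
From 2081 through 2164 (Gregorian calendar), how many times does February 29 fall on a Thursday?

2

Leap years in 2081–2164: 20 of them.
Feb 29 weekday advances by 5 (mod 7) from one leap year to the next four years later (or differs when a century non-leap intervenes).
Leap-day weekdays: 2084:Tue 2088:Sun 2092:Fri 2096:Wed 2104:Fri 2108:Wed 2112:Mon 2116:Sat 2120:Thu✓ 2124:Tue 2128:Sun 2132:Fri 2136:Wed 2140:Mon 2144:Sat 2148:Thu✓ 2152:Tue 2156:Sun 2160:Fri 2164:Wed
Thursday: 2120, 2148 → 2.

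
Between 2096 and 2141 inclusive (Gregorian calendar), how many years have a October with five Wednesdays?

20

October has 31 days; it has five Wednesdays when Wednesday falls among the first (month-length − 28) days — i.e. when October 1 is one of Wednesday/Tuesday/Monday.
October 1 by year: 2096:Mon✓ 2097:Tue✓ 2098:Wed✓ 2099:Thu 2100:Fri 2101:Sat 2102:Sun 2103:Mon✓ 2104:Wed✓ 2105:Thu 2106:Fri 2107:Sat 2108:Mon✓ 2109:Tue✓ 2110:Wed✓ …(16 more)… 2127:Wed✓ 2128:Fri 2129:Sat 2130:Sun 2131:Mon✓ 2132:Wed✓ 2133:Thu 2134:Fri 2135:Sat 2136:Mon✓ 2137:Tue✓ 2138:Wed✓ 2139:Thu 2140:Sat 2141:Sun
Years with five Wednesdays: 2096, 2097, 2098, 2103, 2104, 2108, 2109, 2110, 2114, 2115, 2120, 2121, 2125, 2126, 2127, 2131, 2132, 2136, 2137, 2138 → 20.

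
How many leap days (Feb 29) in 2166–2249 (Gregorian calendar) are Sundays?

2

Leap years in 2166–2249: 20 of them.
Feb 29 weekday advances by 5 (mod 7) from one leap year to the next four years later (or differs when a century non-leap intervenes).
Leap-day weekdays: 2168:Mon 2172:Sat 2176:Thu 2180:Tue 2184:Sun✓ 2188:Fri 2192:Wed 2196:Mon 2204:Wed 2208:Mon 2212:Sat 2216:Thu 2220:Tue 2224:Sun✓ 2228:Fri 2232:Wed 2236:Mon 2240:Sat 2244:Thu 2248:Tue
Sunday: 2184, 2224 → 2.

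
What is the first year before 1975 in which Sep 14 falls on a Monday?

1970

From one year to the next, a fixed date's weekday advances by 1, or by 2 when a Feb 29 lies between the two dates.
1975: September 14 is Sunday.
1974: Saturday (−1)
1973: Friday (−1)
1972: Thursday (−1)
1971: Tuesday (−2)
1970: Monday (−1)
Sep 14 falls on a Monday in 1970.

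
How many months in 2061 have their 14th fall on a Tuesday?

Check the 14th of each month of 2061: Jan 14: Fri, Feb 14: Mon, Mar 14: Mon, Apr 14: Thu, May 14: Sat, Jun 14: Tue, Jul 14: Thu, Aug 14: Sun, Sep 14: Wed, Oct 14: Fri, Nov 14: Mon, Dec 14: Wed.
Tuesday occurs in June — 1 month.

1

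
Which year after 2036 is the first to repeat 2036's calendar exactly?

Two years share a calendar iff Jan 1 falls on the same weekday and both are leap or both are common. 2036: Jan 1 is Tuesday, leap year.
2037: Jan 1 Thursday, common
2038: Jan 1 Friday, common
2039: Jan 1 Saturday, common
2040: Jan 1 Sunday, leap
2041: Jan 1 Tuesday, common
2042: Jan 1 Wednesday, common
2043: Jan 1 Thursday, common
2044: Jan 1 Friday, leap
2045: Jan 1 Sunday, common
2046: Jan 1 Monday, common
2047: Jan 1 Tuesday, common
2048: Jan 1 Wednesday, leap
2049: Jan 1 Friday, common
2050: Jan 1 Saturday, common
2051: Jan 1 Sunday, common
2052: Jan 1 Monday, leap
2053: Jan 1 Wednesday, common
2054: Jan 1 Thursday, common
2055: Jan 1 Friday, common
2056: Jan 1 Saturday, leap
2057: Jan 1 Monday, common
2058: Jan 1 Tuesday, common
2059: Jan 1 Wednesday, common
2060: Jan 1 Thursday, leap
2061: Jan 1 Saturday, common
2062: Jan 1 Sunday, common
2063: Jan 1 Monday, common
2064: Jan 1 Tuesday, leap
2064 matches on both conditions.

2064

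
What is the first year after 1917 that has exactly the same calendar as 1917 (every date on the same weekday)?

1923

Two years share a calendar iff Jan 1 falls on the same weekday and both are leap or both are common. 1917: Jan 1 is Monday, common year.
1918: Jan 1 Tuesday, common
1919: Jan 1 Wednesday, common
1920: Jan 1 Thursday, leap
1921: Jan 1 Saturday, common
1922: Jan 1 Sunday, common
1923: Jan 1 Monday, common
1923 matches on both conditions.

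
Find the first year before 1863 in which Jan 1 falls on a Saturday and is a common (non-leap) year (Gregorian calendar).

Jan 1 advances by 2 weekdays after a leap year and by 1 after a common year.
1863: Jan 1 is Thursday.
1862: Wednesday
1861: Tuesday
1860: Sunday (leap)
1859: Saturday
1859 begins on a Saturday and is a common year.

1859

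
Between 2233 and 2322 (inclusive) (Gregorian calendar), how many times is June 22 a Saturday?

14

Track June 22's weekday year by year (advancing +1, or +2 across a Feb 29):
  2233: Sat ✓  2234: Sun (+1)  2235: Mon (+1)  2236: Wed (+2)  2237: Thu (+1)
  2238: Fri (+1)  2239: Sat (+1) ✓  2240: Mon (+2)  2241: Tue (+1)  2242: Wed (+1)
  2243: Thu (+1)  2244: Sat (+2) ✓  2245: Sun (+1)  2246: Mon (+1)  … (62 more years) …
  2309: Tue (+1)  2310: Wed (+1)  2311: Thu (+1)  2312: Sat (+2) ✓  2313: Sun (+1)
  2314: Mon (+1)  2315: Tue (+1)  2316: Thu (+2)  2317: Fri (+1)  2318: Sat (+1) ✓
  2319: Sun (+1)  2320: Tue (+2)  2321: Wed (+1)  2322: Thu (+1)
Saturday years: 2233, 2239, 2244, 2250, 2261, 2267, 2272, 2278, 2289, 2295, 2301, 2307, 2312, 2318 — 14 in total.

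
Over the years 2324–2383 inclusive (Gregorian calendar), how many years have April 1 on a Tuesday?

Track April 1's weekday year by year (advancing +1, or +2 across a Feb 29):
  2324: Tue ✓  2325: Wed (+1)  2326: Thu (+1)  2327: Fri (+1)  2328: Sun (+2)
  2329: Mon (+1)  2330: Tue (+1) ✓  2331: Wed (+1)  2332: Fri (+2)  2333: Sat (+1)
  2334: Sun (+1)  2335: Mon (+1)  2336: Wed (+2)  2337: Thu (+1)  … (32 more years) …
  2370: Wed (+1)  2371: Thu (+1)  2372: Sat (+2)  2373: Sun (+1)  2374: Mon (+1)
  2375: Tue (+1) ✓  2376: Thu (+2)  2377: Fri (+1)  2378: Sat (+1)  2379: Sun (+1)
  2380: Tue (+2) ✓  2381: Wed (+1)  2382: Thu (+1)  2383: Fri (+1)
Tuesday years: 2324, 2330, 2341, 2347, 2352, 2358, 2369, 2375, 2380 — 9 in total.

9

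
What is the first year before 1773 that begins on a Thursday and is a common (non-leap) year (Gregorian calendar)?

Jan 1 advances by 2 weekdays after a leap year and by 1 after a common year.
1773: Jan 1 is Friday.
1772: Wednesday (leap)
1771: Tuesday
1770: Monday
1769: Sunday
1768: Friday (leap)
1767: Thursday
1767 begins on a Thursday and is a common year.

1767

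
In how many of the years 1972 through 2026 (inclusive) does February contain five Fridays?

February has 28 days (29 in leap years); it has five Fridays when Friday falls among the first (month-length − 28) days — i.e. when February 1 is Friday in a leap year (never in a common year).
February 1 by year: 1972:Tue 1973:Thu 1974:Fri 1975:Sat 1976:Sun 1977:Tue 1978:Wed 1979:Thu 1980:Fri✓ 1981:Sun 1982:Mon 1983:Tue 1984:Wed 1985:Fri 1986:Sat …(25 more)… 2012:Wed 2013:Fri 2014:Sat 2015:Sun 2016:Mon 2017:Wed 2018:Thu 2019:Fri 2020:Sat 2021:Mon 2022:Tue 2023:Wed 2024:Thu 2025:Sat 2026:Sun
Years with five Fridays: 1980, 2008 → 2.

2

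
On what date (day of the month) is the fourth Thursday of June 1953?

June 1, 1953 is a Monday, so the first Thursday is the 4th.
The fourth Thursday is 4 + 21 = 25.

25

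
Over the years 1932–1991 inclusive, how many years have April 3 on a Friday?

Track April 3's weekday year by year (advancing +1, or +2 across a Feb 29):
  1932: Sun  1933: Mon (+1)  1934: Tue (+1)  1935: Wed (+1)  1936: Fri (+2) ✓
  1937: Sat (+1)  1938: Sun (+1)  1939: Mon (+1)  1940: Wed (+2)  1941: Thu (+1)
  1942: Fri (+1) ✓  1943: Sat (+1)  1944: Mon (+2)  1945: Tue (+1)  … (32 more years) …
  1978: Mon (+1)  1979: Tue (+1)  1980: Thu (+2)  1981: Fri (+1) ✓  1982: Sat (+1)
  1983: Sun (+1)  1984: Tue (+2)  1985: Wed (+1)  1986: Thu (+1)  1987: Fri (+1) ✓
  1988: Sun (+2)  1989: Mon (+1)  1990: Tue (+1)  1991: Wed (+1)
Friday years: 1936, 1942, 1953, 1959, 1964, 1970, 1981, 1987 — 8 in total.

8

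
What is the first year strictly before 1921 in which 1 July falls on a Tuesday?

1919

From one year to the next, a fixed date's weekday advances by 1, or by 2 when a Feb 29 lies between the two dates.
1921: July 1 is Friday.
1920: Thursday (−1)
1919: Tuesday (−2)
1 July falls on a Tuesday in 1919.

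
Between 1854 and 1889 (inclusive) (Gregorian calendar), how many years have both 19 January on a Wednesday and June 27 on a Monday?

4

Check each year's weekday for 19 January and June 27:
  1854: Thu/Tue  1855: Fri/Wed  1856: Sat/Fri  1857: Mon/Sat  1858: Tue/Sun  1859: Wed/Mon ✓  1860: Thu/Wed  1861: Sat/Thu  1862: Sun/Fri  1863: Mon/Sat  1864: Tue/Mon  1865: Thu/Tue  1866: Fri/Wed  1867: Sat/Thu  …(8 more)…  1876: Wed/Tue  1877: Fri/Wed  1878: Sat/Thu  1879: Sun/Fri  1880: Mon/Sun  1881: Wed/Mon ✓  1882: Thu/Tue  1883: Fri/Wed  1884: Sat/Fri  1885: Mon/Sat  1886: Tue/Sun  1887: Wed/Mon ✓  1888: Thu/Wed  1889: Sat/Thu
Both conditions hold in: 1859, 1870, 1881, 1887 — 4.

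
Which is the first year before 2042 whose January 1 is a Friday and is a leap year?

Jan 1 advances by 2 weekdays after a leap year and by 1 after a common year.
2042: Jan 1 is Wednesday.
2041: Tuesday
2040: Sunday (leap)
2039: Saturday
2038: Friday
2037: Thursday
2036: Tuesday (leap)
2035: Monday
2034: Sunday
2033: Saturday
2032: Thursday (leap)
2031: Wednesday
2030: Tuesday
2029: Monday
2028: Saturday (leap)
2027: Friday
2026: Thursday
2025: Wednesday
2024: Monday (leap)
2023: Sunday
2022: Saturday
2021: Friday
2020: Wednesday (leap)
2019: Tuesday
2018: Monday
2017: Sunday
2016: Friday (leap)
2016 begins on a Friday and is a leap year.

2016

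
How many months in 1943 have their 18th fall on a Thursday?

3

Check the 18th of each month of 1943: Jan 18: Mon, Feb 18: Thu, Mar 18: Thu, Apr 18: Sun, May 18: Tue, Jun 18: Fri, Jul 18: Sun, Aug 18: Wed, Sep 18: Sat, Oct 18: Mon, Nov 18: Thu, Dec 18: Sat.
Thursday occurs in February, March, November — 3 months.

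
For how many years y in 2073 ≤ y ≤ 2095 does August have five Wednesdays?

10

August has 31 days; it has five Wednesdays when Wednesday falls among the first (month-length − 28) days — i.e. when August 1 is one of Wednesday/Tuesday/Monday.
August 1 by year: 2073:Tue✓ 2074:Wed✓ 2075:Thu 2076:Sat 2077:Sun 2078:Mon✓ 2079:Tue✓ 2080:Thu 2081:Fri 2082:Sat 2083:Sun 2084:Tue✓ 2085:Wed✓ 2086:Thu 2087:Fri 2088:Sun 2089:Mon✓ 2090:Tue✓ 2091:Wed✓ 2092:Fri 2093:Sat 2094:Sun 2095:Mon✓
Years with five Wednesdays: 2073, 2074, 2078, 2079, 2084, 2085, 2089, 2090, 2091, 2095 → 10.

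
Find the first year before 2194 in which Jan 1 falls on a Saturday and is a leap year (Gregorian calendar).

Jan 1 advances by 2 weekdays after a leap year and by 1 after a common year.
2194: Jan 1 is Wednesday.
2193: Tuesday
2192: Sunday (leap)
2191: Saturday
2190: Friday
2189: Thursday
2188: Tuesday (leap)
2187: Monday
2186: Sunday
2185: Saturday
2184: Thursday (leap)
2183: Wednesday
2182: Tuesday
2181: Monday
2180: Saturday (leap)
2180 begins on a Saturday and is a leap year.

2180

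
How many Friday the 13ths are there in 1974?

Check the 13th of each month of 1974: Jan 13: Sun, Feb 13: Wed, Mar 13: Wed, Apr 13: Sat, May 13: Mon, Jun 13: Thu, Jul 13: Sat, Aug 13: Tue, Sep 13: Fri, Oct 13: Sun, Nov 13: Wed, Dec 13: Fri.
Friday occurs in September, December — 2 months.

2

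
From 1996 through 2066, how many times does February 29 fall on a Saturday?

2

Leap years in 1996–2066: 18 of them.
Feb 29 weekday advances by 5 (mod 7) from one leap year to the next four years later (or differs when a century non-leap intervenes).
Leap-day weekdays: 1996:Thu 2000:Tue 2004:Sun 2008:Fri 2012:Wed 2016:Mon 2020:Sat✓ 2024:Thu 2028:Tue 2032:Sun 2036:Fri 2040:Wed 2044:Mon 2048:Sat✓ 2052:Thu 2056:Tue 2060:Sun 2064:Fri
Saturday: 2020, 2048 → 2.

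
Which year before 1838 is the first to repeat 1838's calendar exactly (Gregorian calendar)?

Two years share a calendar iff Jan 1 falls on the same weekday and both are leap or both are common. 1838: Jan 1 is Monday, common year.
1837: Jan 1 Sunday, common
1836: Jan 1 Friday, leap
1835: Jan 1 Thursday, common
1834: Jan 1 Wednesday, common
1833: Jan 1 Tuesday, common
1832: Jan 1 Sunday, leap
1831: Jan 1 Saturday, common
1830: Jan 1 Friday, common
1829: Jan 1 Thursday, common
1828: Jan 1 Tuesday, leap
1827: Jan 1 Monday, common
1827 matches on both conditions.

1827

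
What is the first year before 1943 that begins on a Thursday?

Jan 1 advances by 2 weekdays after a leap year and by 1 after a common year.
1943: Jan 1 is Friday.
1942: Thursday
1942 begins on a Thursday

1942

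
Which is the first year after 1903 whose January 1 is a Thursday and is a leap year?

1920

Jan 1 advances by 2 weekdays after a leap year and by 1 after a common year.
1903: Jan 1 is Thursday.
1904: Friday (leap)
1905: Sunday
1906: Monday
1907: Tuesday
1908: Wednesday (leap)
1909: Friday
1910: Saturday
1911: Sunday
1912: Monday (leap)
1913: Wednesday
1914: Thursday
1915: Friday
1916: Saturday (leap)
1917: Monday
1918: Tuesday
1919: Wednesday
1920: Thursday (leap)
1920 begins on a Thursday and is a leap year.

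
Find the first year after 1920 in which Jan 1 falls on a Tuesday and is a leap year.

Jan 1 advances by 2 weekdays after a leap year and by 1 after a common year.
1920: Jan 1 is Thursday (leap).
1921: Saturday
1922: Sunday
1923: Monday
1924: Tuesday (leap)
1924 begins on a Tuesday and is a leap year.

1924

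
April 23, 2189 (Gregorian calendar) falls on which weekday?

Thursday

January 1, 2189 is a Thursday.
April 23 is day 113 of the year, i.e. 112 days after Jan 1.
112 mod 7 = 0, so advance 0 weekdays from Thursday: Thursday.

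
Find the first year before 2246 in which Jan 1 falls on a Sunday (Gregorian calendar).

Jan 1 advances by 2 weekdays after a leap year and by 1 after a common year.
2246: Jan 1 is Thursday.
2245: Wednesday
2244: Monday (leap)
2243: Sunday
2243 begins on a Sunday

2243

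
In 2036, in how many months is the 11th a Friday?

Check the 11th of each month of 2036: Jan 11: Fri, Feb 11: Mon, Mar 11: Tue, Apr 11: Fri, May 11: Sun, Jun 11: Wed, Jul 11: Fri, Aug 11: Mon, Sep 11: Thu, Oct 11: Sat, Nov 11: Tue, Dec 11: Thu.
Friday occurs in January, April, July — 3 months.

3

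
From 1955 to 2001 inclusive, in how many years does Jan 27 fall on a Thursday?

Track Jan 27's weekday year by year (advancing +1, or +2 across a Feb 29):
  1955: Thu ✓  1956: Fri (+1)  1957: Sun (+2)  1958: Mon (+1)  1959: Tue (+1)
  1960: Wed (+1)  1961: Fri (+2)  1962: Sat (+1)  1963: Sun (+1)  1964: Mon (+1)
  1965: Wed (+2)  1966: Thu (+1) ✓  1967: Fri (+1)  1968: Sat (+1)  … (19 more years) …
  1988: Wed (+1)  1989: Fri (+2)  1990: Sat (+1)  1991: Sun (+1)  1992: Mon (+1)
  1993: Wed (+2)  1994: Thu (+1) ✓  1995: Fri (+1)  1996: Sat (+1)  1997: Mon (+2)
  1998: Tue (+1)  1999: Wed (+1)  2000: Thu (+1) ✓  2001: Sat (+2)
Thursday years: 1955, 1966, 1972, 1977, 1983, 1994, 2000 — 7 in total.

7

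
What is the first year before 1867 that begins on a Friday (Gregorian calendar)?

Jan 1 advances by 2 weekdays after a leap year and by 1 after a common year.
1867: Jan 1 is Tuesday.
1866: Monday
1865: Sunday
1864: Friday (leap)
1864 begins on a Friday

1864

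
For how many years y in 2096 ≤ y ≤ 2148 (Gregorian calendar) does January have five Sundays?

24

January has 31 days; it has five Sundays when Sunday falls among the first (month-length − 28) days — i.e. when January 1 is one of Sunday/Saturday/Friday.
January 1 by year: 2096:Sun✓ 2097:Tue 2098:Wed 2099:Thu 2100:Fri✓ 2101:Sat✓ 2102:Sun✓ 2103:Mon 2104:Tue 2105:Thu 2106:Fri✓ 2107:Sat✓ 2108:Sun✓ 2109:Tue 2110:Wed …(23 more)… 2134:Fri✓ 2135:Sat✓ 2136:Sun✓ 2137:Tue 2138:Wed 2139:Thu 2140:Fri✓ 2141:Sun✓ 2142:Mon 2143:Tue 2144:Wed 2145:Fri✓ 2146:Sat✓ 2147:Sun✓ 2148:Mon
Years with five Sundays: 2096, 2100, 2101, 2102, 2106, 2107, 2108, 2112, 2113, 2117, 2118, 2119, 2123, 2124, 2129, 2130, 2134, 2135, 2136, 2140, 2141, 2145, 2146, 2147 → 24.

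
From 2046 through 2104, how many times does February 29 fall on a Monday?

1

Leap years in 2046–2104: 14 of them.
Feb 29 weekday advances by 5 (mod 7) from one leap year to the next four years later (or differs when a century non-leap intervenes).
Leap-day weekdays: 2048:Sat 2052:Thu 2056:Tue 2060:Sun 2064:Fri 2068:Wed 2072:Mon✓ 2076:Sat 2080:Thu 2084:Tue 2088:Sun 2092:Fri 2096:Wed 2104:Fri
Monday: 2072 → 1.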